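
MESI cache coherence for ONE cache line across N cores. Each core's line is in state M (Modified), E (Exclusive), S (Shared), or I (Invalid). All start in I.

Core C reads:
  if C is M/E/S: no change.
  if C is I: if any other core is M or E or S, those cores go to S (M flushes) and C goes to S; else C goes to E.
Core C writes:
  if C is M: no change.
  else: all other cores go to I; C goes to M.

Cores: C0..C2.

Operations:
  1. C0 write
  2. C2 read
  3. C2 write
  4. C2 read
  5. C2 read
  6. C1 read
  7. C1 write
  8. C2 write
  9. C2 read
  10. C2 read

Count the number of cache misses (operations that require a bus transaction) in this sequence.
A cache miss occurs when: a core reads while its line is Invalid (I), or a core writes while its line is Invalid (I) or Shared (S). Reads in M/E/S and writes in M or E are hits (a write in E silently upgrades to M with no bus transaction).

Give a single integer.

Op 1: C0 write [C0 write: invalidate none -> C0=M] -> [M,I,I] [MISS #1: write from I]
Op 2: C2 read [C2 read from I: others=['C0=M'] -> C2=S, others downsized to S] -> [S,I,S] [MISS #2: read from I]
Op 3: C2 write [C2 write: invalidate ['C0=S'] -> C2=M] -> [I,I,M] [MISS #3: write from S]
Op 4: C2 read [C2 read: already in M, no change] -> [I,I,M] [hit: read from M]
Op 5: C2 read [C2 read: already in M, no change] -> [I,I,M] [hit: read from M]
Op 6: C1 read [C1 read from I: others=['C2=M'] -> C1=S, others downsized to S] -> [I,S,S] [MISS #4: read from I]
Op 7: C1 write [C1 write: invalidate ['C2=S'] -> C1=M] -> [I,M,I] [MISS #5: write from S]
Op 8: C2 write [C2 write: invalidate ['C1=M'] -> C2=M] -> [I,I,M] [MISS #6: write from I]
Op 9: C2 read [C2 read: already in M, no change] -> [I,I,M] [hit: read from M]
Op 10: C2 read [C2 read: already in M, no change] -> [I,I,M] [hit: read from M]

Answer: 6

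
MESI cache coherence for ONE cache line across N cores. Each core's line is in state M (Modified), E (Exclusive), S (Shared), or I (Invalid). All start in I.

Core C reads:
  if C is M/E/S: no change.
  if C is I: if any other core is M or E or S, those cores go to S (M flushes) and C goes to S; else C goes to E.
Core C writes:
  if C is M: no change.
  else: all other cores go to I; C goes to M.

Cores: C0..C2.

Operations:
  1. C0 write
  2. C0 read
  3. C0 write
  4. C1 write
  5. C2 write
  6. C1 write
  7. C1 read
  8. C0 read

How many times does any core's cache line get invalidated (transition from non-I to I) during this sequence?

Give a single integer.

Op 1: C0 write [C0 write: invalidate none -> C0=M] -> [M,I,I] (invalidations this op: 0; running total: 0)
Op 2: C0 read [C0 read: already in M, no change] -> [M,I,I] (invalidations this op: 0; running total: 0)
Op 3: C0 write [C0 write: already M (modified), no change] -> [M,I,I] (invalidations this op: 0; running total: 0)
Op 4: C1 write [C1 write: invalidate ['C0=M'] -> C1=M] -> [I,M,I] (invalidations this op: 1; running total: 1)
Op 5: C2 write [C2 write: invalidate ['C1=M'] -> C2=M] -> [I,I,M] (invalidations this op: 1; running total: 2)
Op 6: C1 write [C1 write: invalidate ['C2=M'] -> C1=M] -> [I,M,I] (invalidations this op: 1; running total: 3)
Op 7: C1 read [C1 read: already in M, no change] -> [I,M,I] (invalidations this op: 0; running total: 3)
Op 8: C0 read [C0 read from I: others=['C1=M'] -> C0=S, others downsized to S] -> [S,S,I] (invalidations this op: 0; running total: 3)

Answer: 3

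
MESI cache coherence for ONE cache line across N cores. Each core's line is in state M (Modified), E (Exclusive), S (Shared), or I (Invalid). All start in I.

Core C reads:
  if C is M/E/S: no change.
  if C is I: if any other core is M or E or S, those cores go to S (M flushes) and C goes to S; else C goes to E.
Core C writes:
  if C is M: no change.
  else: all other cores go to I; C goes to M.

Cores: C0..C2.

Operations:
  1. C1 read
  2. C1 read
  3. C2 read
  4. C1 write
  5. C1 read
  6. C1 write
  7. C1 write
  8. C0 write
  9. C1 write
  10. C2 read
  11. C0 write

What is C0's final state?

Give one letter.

Op 1: C1 read [C1 read from I: no other sharers -> C1=E (exclusive)] -> [I,E,I]
Op 2: C1 read [C1 read: already in E, no change] -> [I,E,I]
Op 3: C2 read [C2 read from I: others=['C1=E'] -> C2=S, others downsized to S] -> [I,S,S]
Op 4: C1 write [C1 write: invalidate ['C2=S'] -> C1=M] -> [I,M,I]
Op 5: C1 read [C1 read: already in M, no change] -> [I,M,I]
Op 6: C1 write [C1 write: already M (modified), no change] -> [I,M,I]
Op 7: C1 write [C1 write: already M (modified), no change] -> [I,M,I]
Op 8: C0 write [C0 write: invalidate ['C1=M'] -> C0=M] -> [M,I,I]
Op 9: C1 write [C1 write: invalidate ['C0=M'] -> C1=M] -> [I,M,I]
Op 10: C2 read [C2 read from I: others=['C1=M'] -> C2=S, others downsized to S] -> [I,S,S]
Op 11: C0 write [C0 write: invalidate ['C1=S', 'C2=S'] -> C0=M] -> [M,I,I]

Answer: M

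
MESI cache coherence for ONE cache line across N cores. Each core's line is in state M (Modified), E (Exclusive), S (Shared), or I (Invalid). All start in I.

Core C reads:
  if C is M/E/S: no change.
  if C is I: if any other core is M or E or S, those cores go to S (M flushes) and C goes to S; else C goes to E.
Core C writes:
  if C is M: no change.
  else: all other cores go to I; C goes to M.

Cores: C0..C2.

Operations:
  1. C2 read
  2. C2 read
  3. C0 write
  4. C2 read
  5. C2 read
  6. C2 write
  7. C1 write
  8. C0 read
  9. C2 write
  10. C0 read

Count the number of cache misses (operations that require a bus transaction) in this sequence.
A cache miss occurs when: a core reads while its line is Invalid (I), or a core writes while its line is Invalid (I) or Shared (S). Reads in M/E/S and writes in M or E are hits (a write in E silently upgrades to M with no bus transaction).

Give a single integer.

Op 1: C2 read [C2 read from I: no other sharers -> C2=E (exclusive)] -> [I,I,E] [MISS #1: read from I]
Op 2: C2 read [C2 read: already in E, no change] -> [I,I,E] [hit: read from E]
Op 3: C0 write [C0 write: invalidate ['C2=E'] -> C0=M] -> [M,I,I] [MISS #2: write from I]
Op 4: C2 read [C2 read from I: others=['C0=M'] -> C2=S, others downsized to S] -> [S,I,S] [MISS #3: read from I]
Op 5: C2 read [C2 read: already in S, no change] -> [S,I,S] [hit: read from S]
Op 6: C2 write [C2 write: invalidate ['C0=S'] -> C2=M] -> [I,I,M] [MISS #4: write from S]
Op 7: C1 write [C1 write: invalidate ['C2=M'] -> C1=M] -> [I,M,I] [MISS #5: write from I]
Op 8: C0 read [C0 read from I: others=['C1=M'] -> C0=S, others downsized to S] -> [S,S,I] [MISS #6: read from I]
Op 9: C2 write [C2 write: invalidate ['C0=S', 'C1=S'] -> C2=M] -> [I,I,M] [MISS #7: write from I]
Op 10: C0 read [C0 read from I: others=['C2=M'] -> C0=S, others downsized to S] -> [S,I,S] [MISS #8: read from I]

Answer: 8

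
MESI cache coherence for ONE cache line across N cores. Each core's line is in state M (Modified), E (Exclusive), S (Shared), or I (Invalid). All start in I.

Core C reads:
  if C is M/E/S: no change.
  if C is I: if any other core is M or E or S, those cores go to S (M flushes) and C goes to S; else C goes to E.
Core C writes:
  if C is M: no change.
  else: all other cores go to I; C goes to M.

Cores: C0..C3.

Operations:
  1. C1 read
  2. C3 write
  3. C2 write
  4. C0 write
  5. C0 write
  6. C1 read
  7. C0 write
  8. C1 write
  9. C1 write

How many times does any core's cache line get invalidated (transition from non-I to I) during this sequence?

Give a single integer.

Op 1: C1 read [C1 read from I: no other sharers -> C1=E (exclusive)] -> [I,E,I,I] (invalidations this op: 0; running total: 0)
Op 2: C3 write [C3 write: invalidate ['C1=E'] -> C3=M] -> [I,I,I,M] (invalidations this op: 1; running total: 1)
Op 3: C2 write [C2 write: invalidate ['C3=M'] -> C2=M] -> [I,I,M,I] (invalidations this op: 1; running total: 2)
Op 4: C0 write [C0 write: invalidate ['C2=M'] -> C0=M] -> [M,I,I,I] (invalidations this op: 1; running total: 3)
Op 5: C0 write [C0 write: already M (modified), no change] -> [M,I,I,I] (invalidations this op: 0; running total: 3)
Op 6: C1 read [C1 read from I: others=['C0=M'] -> C1=S, others downsized to S] -> [S,S,I,I] (invalidations this op: 0; running total: 3)
Op 7: C0 write [C0 write: invalidate ['C1=S'] -> C0=M] -> [M,I,I,I] (invalidations this op: 1; running total: 4)
Op 8: C1 write [C1 write: invalidate ['C0=M'] -> C1=M] -> [I,M,I,I] (invalidations this op: 1; running total: 5)
Op 9: C1 write [C1 write: already M (modified), no change] -> [I,M,I,I] (invalidations this op: 0; running total: 5)

Answer: 5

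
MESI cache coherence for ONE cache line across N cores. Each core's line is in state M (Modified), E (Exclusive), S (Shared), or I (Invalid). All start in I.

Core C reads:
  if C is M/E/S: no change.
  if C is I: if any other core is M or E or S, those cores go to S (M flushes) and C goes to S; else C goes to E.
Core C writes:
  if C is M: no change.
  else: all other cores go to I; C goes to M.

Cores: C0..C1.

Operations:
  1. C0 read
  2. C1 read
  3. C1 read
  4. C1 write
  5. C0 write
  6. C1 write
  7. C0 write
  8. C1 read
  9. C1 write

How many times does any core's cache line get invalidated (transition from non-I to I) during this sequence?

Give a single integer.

Answer: 5

Derivation:
Op 1: C0 read [C0 read from I: no other sharers -> C0=E (exclusive)] -> [E,I] (invalidations this op: 0; running total: 0)
Op 2: C1 read [C1 read from I: others=['C0=E'] -> C1=S, others downsized to S] -> [S,S] (invalidations this op: 0; running total: 0)
Op 3: C1 read [C1 read: already in S, no change] -> [S,S] (invalidations this op: 0; running total: 0)
Op 4: C1 write [C1 write: invalidate ['C0=S'] -> C1=M] -> [I,M] (invalidations this op: 1; running total: 1)
Op 5: C0 write [C0 write: invalidate ['C1=M'] -> C0=M] -> [M,I] (invalidations this op: 1; running total: 2)
Op 6: C1 write [C1 write: invalidate ['C0=M'] -> C1=M] -> [I,M] (invalidations this op: 1; running total: 3)
Op 7: C0 write [C0 write: invalidate ['C1=M'] -> C0=M] -> [M,I] (invalidations this op: 1; running total: 4)
Op 8: C1 read [C1 read from I: others=['C0=M'] -> C1=S, others downsized to S] -> [S,S] (invalidations this op: 0; running total: 4)
Op 9: C1 write [C1 write: invalidate ['C0=S'] -> C1=M] -> [I,M] (invalidations this op: 1; running total: 5)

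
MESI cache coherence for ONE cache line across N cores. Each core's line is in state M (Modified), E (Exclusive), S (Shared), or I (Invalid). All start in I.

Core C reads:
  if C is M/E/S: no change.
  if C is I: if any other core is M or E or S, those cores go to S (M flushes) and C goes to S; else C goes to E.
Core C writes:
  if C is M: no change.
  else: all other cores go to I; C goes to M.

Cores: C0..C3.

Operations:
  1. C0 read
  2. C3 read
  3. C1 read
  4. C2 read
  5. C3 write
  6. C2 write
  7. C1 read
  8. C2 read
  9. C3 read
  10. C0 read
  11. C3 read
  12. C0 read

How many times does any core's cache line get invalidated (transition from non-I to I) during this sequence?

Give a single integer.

Op 1: C0 read [C0 read from I: no other sharers -> C0=E (exclusive)] -> [E,I,I,I] (invalidations this op: 0; running total: 0)
Op 2: C3 read [C3 read from I: others=['C0=E'] -> C3=S, others downsized to S] -> [S,I,I,S] (invalidations this op: 0; running total: 0)
Op 3: C1 read [C1 read from I: others=['C0=S', 'C3=S'] -> C1=S, others downsized to S] -> [S,S,I,S] (invalidations this op: 0; running total: 0)
Op 4: C2 read [C2 read from I: others=['C0=S', 'C1=S', 'C3=S'] -> C2=S, others downsized to S] -> [S,S,S,S] (invalidations this op: 0; running total: 0)
Op 5: C3 write [C3 write: invalidate ['C0=S', 'C1=S', 'C2=S'] -> C3=M] -> [I,I,I,M] (invalidations this op: 3; running total: 3)
Op 6: C2 write [C2 write: invalidate ['C3=M'] -> C2=M] -> [I,I,M,I] (invalidations this op: 1; running total: 4)
Op 7: C1 read [C1 read from I: others=['C2=M'] -> C1=S, others downsized to S] -> [I,S,S,I] (invalidations this op: 0; running total: 4)
Op 8: C2 read [C2 read: already in S, no change] -> [I,S,S,I] (invalidations this op: 0; running total: 4)
Op 9: C3 read [C3 read from I: others=['C1=S', 'C2=S'] -> C3=S, others downsized to S] -> [I,S,S,S] (invalidations this op: 0; running total: 4)
Op 10: C0 read [C0 read from I: others=['C1=S', 'C2=S', 'C3=S'] -> C0=S, others downsized to S] -> [S,S,S,S] (invalidations this op: 0; running total: 4)
Op 11: C3 read [C3 read: already in S, no change] -> [S,S,S,S] (invalidations this op: 0; running total: 4)
Op 12: C0 read [C0 read: already in S, no change] -> [S,S,S,S] (invalidations this op: 0; running total: 4)

Answer: 4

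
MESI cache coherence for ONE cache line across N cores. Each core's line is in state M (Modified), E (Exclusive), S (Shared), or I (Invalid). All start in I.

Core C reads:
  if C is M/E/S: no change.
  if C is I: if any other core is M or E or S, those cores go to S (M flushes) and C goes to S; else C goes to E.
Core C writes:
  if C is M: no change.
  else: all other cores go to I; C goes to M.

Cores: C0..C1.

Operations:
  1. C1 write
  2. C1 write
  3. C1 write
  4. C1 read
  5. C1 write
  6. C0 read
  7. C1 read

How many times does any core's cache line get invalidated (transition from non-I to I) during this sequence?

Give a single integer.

Op 1: C1 write [C1 write: invalidate none -> C1=M] -> [I,M] (invalidations this op: 0; running total: 0)
Op 2: C1 write [C1 write: already M (modified), no change] -> [I,M] (invalidations this op: 0; running total: 0)
Op 3: C1 write [C1 write: already M (modified), no change] -> [I,M] (invalidations this op: 0; running total: 0)
Op 4: C1 read [C1 read: already in M, no change] -> [I,M] (invalidations this op: 0; running total: 0)
Op 5: C1 write [C1 write: already M (modified), no change] -> [I,M] (invalidations this op: 0; running total: 0)
Op 6: C0 read [C0 read from I: others=['C1=M'] -> C0=S, others downsized to S] -> [S,S] (invalidations this op: 0; running total: 0)
Op 7: C1 read [C1 read: already in S, no change] -> [S,S] (invalidations this op: 0; running total: 0)

Answer: 0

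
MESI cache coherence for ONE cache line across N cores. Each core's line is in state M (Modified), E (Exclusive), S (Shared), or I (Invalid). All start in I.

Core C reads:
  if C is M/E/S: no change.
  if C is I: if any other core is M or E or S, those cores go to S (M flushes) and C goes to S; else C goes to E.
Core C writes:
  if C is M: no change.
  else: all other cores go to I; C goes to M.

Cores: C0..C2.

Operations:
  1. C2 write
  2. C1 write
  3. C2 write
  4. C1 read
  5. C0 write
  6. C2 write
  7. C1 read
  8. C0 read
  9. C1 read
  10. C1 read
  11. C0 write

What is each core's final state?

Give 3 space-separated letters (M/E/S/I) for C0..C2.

Op 1: C2 write [C2 write: invalidate none -> C2=M] -> [I,I,M]
Op 2: C1 write [C1 write: invalidate ['C2=M'] -> C1=M] -> [I,M,I]
Op 3: C2 write [C2 write: invalidate ['C1=M'] -> C2=M] -> [I,I,M]
Op 4: C1 read [C1 read from I: others=['C2=M'] -> C1=S, others downsized to S] -> [I,S,S]
Op 5: C0 write [C0 write: invalidate ['C1=S', 'C2=S'] -> C0=M] -> [M,I,I]
Op 6: C2 write [C2 write: invalidate ['C0=M'] -> C2=M] -> [I,I,M]
Op 7: C1 read [C1 read from I: others=['C2=M'] -> C1=S, others downsized to S] -> [I,S,S]
Op 8: C0 read [C0 read from I: others=['C1=S', 'C2=S'] -> C0=S, others downsized to S] -> [S,S,S]
Op 9: C1 read [C1 read: already in S, no change] -> [S,S,S]
Op 10: C1 read [C1 read: already in S, no change] -> [S,S,S]
Op 11: C0 write [C0 write: invalidate ['C1=S', 'C2=S'] -> C0=M] -> [M,I,I]

Answer: M I I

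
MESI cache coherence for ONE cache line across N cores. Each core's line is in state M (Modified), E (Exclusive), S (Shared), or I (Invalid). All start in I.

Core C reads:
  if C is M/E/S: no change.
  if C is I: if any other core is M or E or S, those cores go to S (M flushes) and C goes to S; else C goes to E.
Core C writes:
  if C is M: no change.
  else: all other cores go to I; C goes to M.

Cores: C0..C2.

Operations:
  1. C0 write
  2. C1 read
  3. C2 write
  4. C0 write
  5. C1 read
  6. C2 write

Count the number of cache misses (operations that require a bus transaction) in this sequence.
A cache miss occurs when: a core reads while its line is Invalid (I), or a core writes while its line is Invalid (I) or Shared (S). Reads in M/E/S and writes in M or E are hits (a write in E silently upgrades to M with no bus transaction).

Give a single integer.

Op 1: C0 write [C0 write: invalidate none -> C0=M] -> [M,I,I] [MISS #1: write from I]
Op 2: C1 read [C1 read from I: others=['C0=M'] -> C1=S, others downsized to S] -> [S,S,I] [MISS #2: read from I]
Op 3: C2 write [C2 write: invalidate ['C0=S', 'C1=S'] -> C2=M] -> [I,I,M] [MISS #3: write from I]
Op 4: C0 write [C0 write: invalidate ['C2=M'] -> C0=M] -> [M,I,I] [MISS #4: write from I]
Op 5: C1 read [C1 read from I: others=['C0=M'] -> C1=S, others downsized to S] -> [S,S,I] [MISS #5: read from I]
Op 6: C2 write [C2 write: invalidate ['C0=S', 'C1=S'] -> C2=M] -> [I,I,M] [MISS #6: write from I]

Answer: 6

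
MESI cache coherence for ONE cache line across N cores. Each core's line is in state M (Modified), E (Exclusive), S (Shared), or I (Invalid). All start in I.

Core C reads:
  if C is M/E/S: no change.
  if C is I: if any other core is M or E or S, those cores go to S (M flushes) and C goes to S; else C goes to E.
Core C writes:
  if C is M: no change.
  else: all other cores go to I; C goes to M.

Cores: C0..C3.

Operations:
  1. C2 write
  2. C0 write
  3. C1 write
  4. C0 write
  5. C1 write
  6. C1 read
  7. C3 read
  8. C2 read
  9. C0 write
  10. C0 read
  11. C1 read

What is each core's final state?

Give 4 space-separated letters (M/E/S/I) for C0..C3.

Op 1: C2 write [C2 write: invalidate none -> C2=M] -> [I,I,M,I]
Op 2: C0 write [C0 write: invalidate ['C2=M'] -> C0=M] -> [M,I,I,I]
Op 3: C1 write [C1 write: invalidate ['C0=M'] -> C1=M] -> [I,M,I,I]
Op 4: C0 write [C0 write: invalidate ['C1=M'] -> C0=M] -> [M,I,I,I]
Op 5: C1 write [C1 write: invalidate ['C0=M'] -> C1=M] -> [I,M,I,I]
Op 6: C1 read [C1 read: already in M, no change] -> [I,M,I,I]
Op 7: C3 read [C3 read from I: others=['C1=M'] -> C3=S, others downsized to S] -> [I,S,I,S]
Op 8: C2 read [C2 read from I: others=['C1=S', 'C3=S'] -> C2=S, others downsized to S] -> [I,S,S,S]
Op 9: C0 write [C0 write: invalidate ['C1=S', 'C2=S', 'C3=S'] -> C0=M] -> [M,I,I,I]
Op 10: C0 read [C0 read: already in M, no change] -> [M,I,I,I]
Op 11: C1 read [C1 read from I: others=['C0=M'] -> C1=S, others downsized to S] -> [S,S,I,I]

Answer: S S I I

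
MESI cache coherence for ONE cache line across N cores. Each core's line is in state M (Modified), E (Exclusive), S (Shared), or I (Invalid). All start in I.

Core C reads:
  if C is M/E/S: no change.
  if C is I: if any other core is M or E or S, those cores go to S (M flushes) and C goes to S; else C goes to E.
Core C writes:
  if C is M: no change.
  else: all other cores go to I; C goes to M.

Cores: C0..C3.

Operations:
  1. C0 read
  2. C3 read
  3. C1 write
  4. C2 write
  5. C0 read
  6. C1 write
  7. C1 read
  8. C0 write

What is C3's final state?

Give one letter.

Op 1: C0 read [C0 read from I: no other sharers -> C0=E (exclusive)] -> [E,I,I,I]
Op 2: C3 read [C3 read from I: others=['C0=E'] -> C3=S, others downsized to S] -> [S,I,I,S]
Op 3: C1 write [C1 write: invalidate ['C0=S', 'C3=S'] -> C1=M] -> [I,M,I,I]
Op 4: C2 write [C2 write: invalidate ['C1=M'] -> C2=M] -> [I,I,M,I]
Op 5: C0 read [C0 read from I: others=['C2=M'] -> C0=S, others downsized to S] -> [S,I,S,I]
Op 6: C1 write [C1 write: invalidate ['C0=S', 'C2=S'] -> C1=M] -> [I,M,I,I]
Op 7: C1 read [C1 read: already in M, no change] -> [I,M,I,I]
Op 8: C0 write [C0 write: invalidate ['C1=M'] -> C0=M] -> [M,I,I,I]

Answer: I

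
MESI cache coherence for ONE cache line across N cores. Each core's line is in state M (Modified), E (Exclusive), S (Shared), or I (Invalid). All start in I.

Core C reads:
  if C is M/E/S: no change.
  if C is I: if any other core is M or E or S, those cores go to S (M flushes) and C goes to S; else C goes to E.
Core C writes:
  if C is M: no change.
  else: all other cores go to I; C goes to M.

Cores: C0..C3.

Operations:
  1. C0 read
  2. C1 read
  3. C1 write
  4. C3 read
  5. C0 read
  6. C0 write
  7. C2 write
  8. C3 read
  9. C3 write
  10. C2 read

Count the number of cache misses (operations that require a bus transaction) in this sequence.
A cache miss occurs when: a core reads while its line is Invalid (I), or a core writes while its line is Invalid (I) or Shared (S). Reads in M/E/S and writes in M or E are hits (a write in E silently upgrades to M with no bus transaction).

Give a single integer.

Answer: 10

Derivation:
Op 1: C0 read [C0 read from I: no other sharers -> C0=E (exclusive)] -> [E,I,I,I] [MISS #1: read from I]
Op 2: C1 read [C1 read from I: others=['C0=E'] -> C1=S, others downsized to S] -> [S,S,I,I] [MISS #2: read from I]
Op 3: C1 write [C1 write: invalidate ['C0=S'] -> C1=M] -> [I,M,I,I] [MISS #3: write from S]
Op 4: C3 read [C3 read from I: others=['C1=M'] -> C3=S, others downsized to S] -> [I,S,I,S] [MISS #4: read from I]
Op 5: C0 read [C0 read from I: others=['C1=S', 'C3=S'] -> C0=S, others downsized to S] -> [S,S,I,S] [MISS #5: read from I]
Op 6: C0 write [C0 write: invalidate ['C1=S', 'C3=S'] -> C0=M] -> [M,I,I,I] [MISS #6: write from S]
Op 7: C2 write [C2 write: invalidate ['C0=M'] -> C2=M] -> [I,I,M,I] [MISS #7: write from I]
Op 8: C3 read [C3 read from I: others=['C2=M'] -> C3=S, others downsized to S] -> [I,I,S,S] [MISS #8: read from I]
Op 9: C3 write [C3 write: invalidate ['C2=S'] -> C3=M] -> [I,I,I,M] [MISS #9: write from S]
Op 10: C2 read [C2 read from I: others=['C3=M'] -> C2=S, others downsized to S] -> [I,I,S,S] [MISS #10: read from I]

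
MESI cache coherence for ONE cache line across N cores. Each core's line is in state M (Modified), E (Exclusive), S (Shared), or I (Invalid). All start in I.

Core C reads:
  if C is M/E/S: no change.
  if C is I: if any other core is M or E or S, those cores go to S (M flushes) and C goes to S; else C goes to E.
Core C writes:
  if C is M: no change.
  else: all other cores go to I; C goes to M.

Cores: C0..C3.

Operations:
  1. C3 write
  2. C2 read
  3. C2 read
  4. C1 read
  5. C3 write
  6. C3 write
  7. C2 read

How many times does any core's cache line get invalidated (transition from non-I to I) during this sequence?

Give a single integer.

Op 1: C3 write [C3 write: invalidate none -> C3=M] -> [I,I,I,M] (invalidations this op: 0; running total: 0)
Op 2: C2 read [C2 read from I: others=['C3=M'] -> C2=S, others downsized to S] -> [I,I,S,S] (invalidations this op: 0; running total: 0)
Op 3: C2 read [C2 read: already in S, no change] -> [I,I,S,S] (invalidations this op: 0; running total: 0)
Op 4: C1 read [C1 read from I: others=['C2=S', 'C3=S'] -> C1=S, others downsized to S] -> [I,S,S,S] (invalidations this op: 0; running total: 0)
Op 5: C3 write [C3 write: invalidate ['C1=S', 'C2=S'] -> C3=M] -> [I,I,I,M] (invalidations this op: 2; running total: 2)
Op 6: C3 write [C3 write: already M (modified), no change] -> [I,I,I,M] (invalidations this op: 0; running total: 2)
Op 7: C2 read [C2 read from I: others=['C3=M'] -> C2=S, others downsized to S] -> [I,I,S,S] (invalidations this op: 0; running total: 2)

Answer: 2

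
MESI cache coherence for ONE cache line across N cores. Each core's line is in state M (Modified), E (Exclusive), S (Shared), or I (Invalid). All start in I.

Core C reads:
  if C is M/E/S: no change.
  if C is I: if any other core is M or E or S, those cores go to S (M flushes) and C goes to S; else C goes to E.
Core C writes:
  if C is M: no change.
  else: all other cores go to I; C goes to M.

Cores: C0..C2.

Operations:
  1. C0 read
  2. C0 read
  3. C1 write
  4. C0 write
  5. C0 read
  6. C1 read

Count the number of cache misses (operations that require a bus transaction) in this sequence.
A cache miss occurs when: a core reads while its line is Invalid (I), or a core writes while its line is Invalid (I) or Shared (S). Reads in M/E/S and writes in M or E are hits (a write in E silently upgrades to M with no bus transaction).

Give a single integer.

Answer: 4

Derivation:
Op 1: C0 read [C0 read from I: no other sharers -> C0=E (exclusive)] -> [E,I,I] [MISS #1: read from I]
Op 2: C0 read [C0 read: already in E, no change] -> [E,I,I] [hit: read from E]
Op 3: C1 write [C1 write: invalidate ['C0=E'] -> C1=M] -> [I,M,I] [MISS #2: write from I]
Op 4: C0 write [C0 write: invalidate ['C1=M'] -> C0=M] -> [M,I,I] [MISS #3: write from I]
Op 5: C0 read [C0 read: already in M, no change] -> [M,I,I] [hit: read from M]
Op 6: C1 read [C1 read from I: others=['C0=M'] -> C1=S, others downsized to S] -> [S,S,I] [MISS #4: read from I]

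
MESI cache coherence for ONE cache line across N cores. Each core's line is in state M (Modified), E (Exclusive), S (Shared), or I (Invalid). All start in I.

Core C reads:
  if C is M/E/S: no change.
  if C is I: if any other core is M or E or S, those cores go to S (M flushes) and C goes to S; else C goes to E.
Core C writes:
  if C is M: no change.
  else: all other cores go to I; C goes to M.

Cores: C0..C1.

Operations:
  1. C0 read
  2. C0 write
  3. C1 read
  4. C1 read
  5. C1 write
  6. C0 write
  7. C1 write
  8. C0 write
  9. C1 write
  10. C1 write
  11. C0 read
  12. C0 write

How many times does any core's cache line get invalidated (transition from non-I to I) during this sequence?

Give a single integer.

Op 1: C0 read [C0 read from I: no other sharers -> C0=E (exclusive)] -> [E,I] (invalidations this op: 0; running total: 0)
Op 2: C0 write [C0 write: invalidate none -> C0=M] -> [M,I] (invalidations this op: 0; running total: 0)
Op 3: C1 read [C1 read from I: others=['C0=M'] -> C1=S, others downsized to S] -> [S,S] (invalidations this op: 0; running total: 0)
Op 4: C1 read [C1 read: already in S, no change] -> [S,S] (invalidations this op: 0; running total: 0)
Op 5: C1 write [C1 write: invalidate ['C0=S'] -> C1=M] -> [I,M] (invalidations this op: 1; running total: 1)
Op 6: C0 write [C0 write: invalidate ['C1=M'] -> C0=M] -> [M,I] (invalidations this op: 1; running total: 2)
Op 7: C1 write [C1 write: invalidate ['C0=M'] -> C1=M] -> [I,M] (invalidations this op: 1; running total: 3)
Op 8: C0 write [C0 write: invalidate ['C1=M'] -> C0=M] -> [M,I] (invalidations this op: 1; running total: 4)
Op 9: C1 write [C1 write: invalidate ['C0=M'] -> C1=M] -> [I,M] (invalidations this op: 1; running total: 5)
Op 10: C1 write [C1 write: already M (modified), no change] -> [I,M] (invalidations this op: 0; running total: 5)
Op 11: C0 read [C0 read from I: others=['C1=M'] -> C0=S, others downsized to S] -> [S,S] (invalidations this op: 0; running total: 5)
Op 12: C0 write [C0 write: invalidate ['C1=S'] -> C0=M] -> [M,I] (invalidations this op: 1; running total: 6)

Answer: 6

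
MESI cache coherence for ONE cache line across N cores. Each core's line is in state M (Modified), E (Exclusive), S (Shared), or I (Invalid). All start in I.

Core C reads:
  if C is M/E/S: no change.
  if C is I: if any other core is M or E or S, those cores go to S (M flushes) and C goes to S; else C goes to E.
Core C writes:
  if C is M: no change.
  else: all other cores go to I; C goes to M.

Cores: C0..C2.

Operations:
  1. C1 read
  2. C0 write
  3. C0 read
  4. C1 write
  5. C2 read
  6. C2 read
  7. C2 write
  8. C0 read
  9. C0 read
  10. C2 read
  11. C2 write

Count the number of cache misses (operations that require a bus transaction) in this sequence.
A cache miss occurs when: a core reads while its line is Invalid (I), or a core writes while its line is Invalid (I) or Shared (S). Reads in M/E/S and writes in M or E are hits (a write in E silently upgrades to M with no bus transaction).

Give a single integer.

Answer: 7

Derivation:
Op 1: C1 read [C1 read from I: no other sharers -> C1=E (exclusive)] -> [I,E,I] [MISS #1: read from I]
Op 2: C0 write [C0 write: invalidate ['C1=E'] -> C0=M] -> [M,I,I] [MISS #2: write from I]
Op 3: C0 read [C0 read: already in M, no change] -> [M,I,I] [hit: read from M]
Op 4: C1 write [C1 write: invalidate ['C0=M'] -> C1=M] -> [I,M,I] [MISS #3: write from I]
Op 5: C2 read [C2 read from I: others=['C1=M'] -> C2=S, others downsized to S] -> [I,S,S] [MISS #4: read from I]
Op 6: C2 read [C2 read: already in S, no change] -> [I,S,S] [hit: read from S]
Op 7: C2 write [C2 write: invalidate ['C1=S'] -> C2=M] -> [I,I,M] [MISS #5: write from S]
Op 8: C0 read [C0 read from I: others=['C2=M'] -> C0=S, others downsized to S] -> [S,I,S] [MISS #6: read from I]
Op 9: C0 read [C0 read: already in S, no change] -> [S,I,S] [hit: read from S]
Op 10: C2 read [C2 read: already in S, no change] -> [S,I,S] [hit: read from S]
Op 11: C2 write [C2 write: invalidate ['C0=S'] -> C2=M] -> [I,I,M] [MISS #7: write from S]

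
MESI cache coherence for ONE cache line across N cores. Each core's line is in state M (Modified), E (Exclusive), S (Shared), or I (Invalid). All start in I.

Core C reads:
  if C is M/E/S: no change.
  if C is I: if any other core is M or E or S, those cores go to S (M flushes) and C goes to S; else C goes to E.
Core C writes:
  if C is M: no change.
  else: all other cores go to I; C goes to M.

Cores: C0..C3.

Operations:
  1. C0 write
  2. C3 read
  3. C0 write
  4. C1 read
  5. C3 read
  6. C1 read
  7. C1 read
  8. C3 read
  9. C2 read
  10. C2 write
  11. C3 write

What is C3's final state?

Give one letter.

Answer: M

Derivation:
Op 1: C0 write [C0 write: invalidate none -> C0=M] -> [M,I,I,I]
Op 2: C3 read [C3 read from I: others=['C0=M'] -> C3=S, others downsized to S] -> [S,I,I,S]
Op 3: C0 write [C0 write: invalidate ['C3=S'] -> C0=M] -> [M,I,I,I]
Op 4: C1 read [C1 read from I: others=['C0=M'] -> C1=S, others downsized to S] -> [S,S,I,I]
Op 5: C3 read [C3 read from I: others=['C0=S', 'C1=S'] -> C3=S, others downsized to S] -> [S,S,I,S]
Op 6: C1 read [C1 read: already in S, no change] -> [S,S,I,S]
Op 7: C1 read [C1 read: already in S, no change] -> [S,S,I,S]
Op 8: C3 read [C3 read: already in S, no change] -> [S,S,I,S]
Op 9: C2 read [C2 read from I: others=['C0=S', 'C1=S', 'C3=S'] -> C2=S, others downsized to S] -> [S,S,S,S]
Op 10: C2 write [C2 write: invalidate ['C0=S', 'C1=S', 'C3=S'] -> C2=M] -> [I,I,M,I]
Op 11: C3 write [C3 write: invalidate ['C2=M'] -> C3=M] -> [I,I,I,M]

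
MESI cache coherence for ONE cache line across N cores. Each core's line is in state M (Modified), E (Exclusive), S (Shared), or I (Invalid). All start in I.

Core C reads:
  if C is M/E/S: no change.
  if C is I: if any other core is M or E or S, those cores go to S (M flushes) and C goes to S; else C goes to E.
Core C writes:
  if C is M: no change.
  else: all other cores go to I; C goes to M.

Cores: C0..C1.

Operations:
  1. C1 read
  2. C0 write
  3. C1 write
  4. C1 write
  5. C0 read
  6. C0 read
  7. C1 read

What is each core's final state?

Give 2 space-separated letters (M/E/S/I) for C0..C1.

Answer: S S

Derivation:
Op 1: C1 read [C1 read from I: no other sharers -> C1=E (exclusive)] -> [I,E]
Op 2: C0 write [C0 write: invalidate ['C1=E'] -> C0=M] -> [M,I]
Op 3: C1 write [C1 write: invalidate ['C0=M'] -> C1=M] -> [I,M]
Op 4: C1 write [C1 write: already M (modified), no change] -> [I,M]
Op 5: C0 read [C0 read from I: others=['C1=M'] -> C0=S, others downsized to S] -> [S,S]
Op 6: C0 read [C0 read: already in S, no change] -> [S,S]
Op 7: C1 read [C1 read: already in S, no change] -> [S,S]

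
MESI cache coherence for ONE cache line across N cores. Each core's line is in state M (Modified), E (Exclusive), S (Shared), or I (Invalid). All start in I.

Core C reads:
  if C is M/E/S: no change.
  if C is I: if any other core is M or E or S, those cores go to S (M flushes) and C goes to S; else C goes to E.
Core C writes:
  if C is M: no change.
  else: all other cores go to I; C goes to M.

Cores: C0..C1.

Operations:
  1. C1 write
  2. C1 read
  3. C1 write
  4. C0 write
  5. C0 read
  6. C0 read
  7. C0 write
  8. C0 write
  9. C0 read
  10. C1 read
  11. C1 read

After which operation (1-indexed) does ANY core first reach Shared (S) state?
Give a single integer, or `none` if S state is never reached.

Op 1: C1 write [C1 write: invalidate none -> C1=M] -> [I,M]
Op 2: C1 read [C1 read: already in M, no change] -> [I,M]
Op 3: C1 write [C1 write: already M (modified), no change] -> [I,M]
Op 4: C0 write [C0 write: invalidate ['C1=M'] -> C0=M] -> [M,I]
Op 5: C0 read [C0 read: already in M, no change] -> [M,I]
Op 6: C0 read [C0 read: already in M, no change] -> [M,I]
Op 7: C0 write [C0 write: already M (modified), no change] -> [M,I]
Op 8: C0 write [C0 write: already M (modified), no change] -> [M,I]
Op 9: C0 read [C0 read: already in M, no change] -> [M,I]
Op 10: C1 read [C1 read from I: others=['C0=M'] -> C1=S, others downsized to S] -> [S,S]
  -> First S state at op 10; remaining ops need not be traced.

Answer: 10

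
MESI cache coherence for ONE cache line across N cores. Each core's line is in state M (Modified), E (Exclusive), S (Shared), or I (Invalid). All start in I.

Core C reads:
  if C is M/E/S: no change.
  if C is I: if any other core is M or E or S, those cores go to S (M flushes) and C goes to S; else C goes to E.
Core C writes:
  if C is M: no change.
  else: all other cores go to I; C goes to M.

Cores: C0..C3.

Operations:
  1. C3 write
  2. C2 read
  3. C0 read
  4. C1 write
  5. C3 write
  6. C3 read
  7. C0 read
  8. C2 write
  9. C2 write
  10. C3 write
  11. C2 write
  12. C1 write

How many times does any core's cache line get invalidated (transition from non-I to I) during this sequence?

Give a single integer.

Op 1: C3 write [C3 write: invalidate none -> C3=M] -> [I,I,I,M] (invalidations this op: 0; running total: 0)
Op 2: C2 read [C2 read from I: others=['C3=M'] -> C2=S, others downsized to S] -> [I,I,S,S] (invalidations this op: 0; running total: 0)
Op 3: C0 read [C0 read from I: others=['C2=S', 'C3=S'] -> C0=S, others downsized to S] -> [S,I,S,S] (invalidations this op: 0; running total: 0)
Op 4: C1 write [C1 write: invalidate ['C0=S', 'C2=S', 'C3=S'] -> C1=M] -> [I,M,I,I] (invalidations this op: 3; running total: 3)
Op 5: C3 write [C3 write: invalidate ['C1=M'] -> C3=M] -> [I,I,I,M] (invalidations this op: 1; running total: 4)
Op 6: C3 read [C3 read: already in M, no change] -> [I,I,I,M] (invalidations this op: 0; running total: 4)
Op 7: C0 read [C0 read from I: others=['C3=M'] -> C0=S, others downsized to S] -> [S,I,I,S] (invalidations this op: 0; running total: 4)
Op 8: C2 write [C2 write: invalidate ['C0=S', 'C3=S'] -> C2=M] -> [I,I,M,I] (invalidations this op: 2; running total: 6)
Op 9: C2 write [C2 write: already M (modified), no change] -> [I,I,M,I] (invalidations this op: 0; running total: 6)
Op 10: C3 write [C3 write: invalidate ['C2=M'] -> C3=M] -> [I,I,I,M] (invalidations this op: 1; running total: 7)
Op 11: C2 write [C2 write: invalidate ['C3=M'] -> C2=M] -> [I,I,M,I] (invalidations this op: 1; running total: 8)
Op 12: C1 write [C1 write: invalidate ['C2=M'] -> C1=M] -> [I,M,I,I] (invalidations this op: 1; running total: 9)

Answer: 9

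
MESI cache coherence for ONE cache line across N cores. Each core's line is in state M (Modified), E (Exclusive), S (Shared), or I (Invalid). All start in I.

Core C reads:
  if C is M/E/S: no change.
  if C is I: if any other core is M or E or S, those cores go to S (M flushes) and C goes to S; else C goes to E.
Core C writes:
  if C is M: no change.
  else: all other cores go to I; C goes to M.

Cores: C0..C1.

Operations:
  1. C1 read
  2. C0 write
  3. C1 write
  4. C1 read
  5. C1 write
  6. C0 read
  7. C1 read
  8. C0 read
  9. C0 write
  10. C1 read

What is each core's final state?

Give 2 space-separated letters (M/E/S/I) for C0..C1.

Answer: S S

Derivation:
Op 1: C1 read [C1 read from I: no other sharers -> C1=E (exclusive)] -> [I,E]
Op 2: C0 write [C0 write: invalidate ['C1=E'] -> C0=M] -> [M,I]
Op 3: C1 write [C1 write: invalidate ['C0=M'] -> C1=M] -> [I,M]
Op 4: C1 read [C1 read: already in M, no change] -> [I,M]
Op 5: C1 write [C1 write: already M (modified), no change] -> [I,M]
Op 6: C0 read [C0 read from I: others=['C1=M'] -> C0=S, others downsized to S] -> [S,S]
Op 7: C1 read [C1 read: already in S, no change] -> [S,S]
Op 8: C0 read [C0 read: already in S, no change] -> [S,S]
Op 9: C0 write [C0 write: invalidate ['C1=S'] -> C0=M] -> [M,I]
Op 10: C1 read [C1 read from I: others=['C0=M'] -> C1=S, others downsized to S] -> [S,S]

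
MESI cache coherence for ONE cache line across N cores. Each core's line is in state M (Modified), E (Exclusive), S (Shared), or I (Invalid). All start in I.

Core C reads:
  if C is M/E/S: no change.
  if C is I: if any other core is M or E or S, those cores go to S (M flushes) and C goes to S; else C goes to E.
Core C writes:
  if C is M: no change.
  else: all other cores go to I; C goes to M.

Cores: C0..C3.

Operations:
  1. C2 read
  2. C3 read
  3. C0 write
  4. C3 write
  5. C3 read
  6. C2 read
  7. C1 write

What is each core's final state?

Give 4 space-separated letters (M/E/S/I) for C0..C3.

Answer: I M I I

Derivation:
Op 1: C2 read [C2 read from I: no other sharers -> C2=E (exclusive)] -> [I,I,E,I]
Op 2: C3 read [C3 read from I: others=['C2=E'] -> C3=S, others downsized to S] -> [I,I,S,S]
Op 3: C0 write [C0 write: invalidate ['C2=S', 'C3=S'] -> C0=M] -> [M,I,I,I]
Op 4: C3 write [C3 write: invalidate ['C0=M'] -> C3=M] -> [I,I,I,M]
Op 5: C3 read [C3 read: already in M, no change] -> [I,I,I,M]
Op 6: C2 read [C2 read from I: others=['C3=M'] -> C2=S, others downsized to S] -> [I,I,S,S]
Op 7: C1 write [C1 write: invalidate ['C2=S', 'C3=S'] -> C1=M] -> [I,M,I,I]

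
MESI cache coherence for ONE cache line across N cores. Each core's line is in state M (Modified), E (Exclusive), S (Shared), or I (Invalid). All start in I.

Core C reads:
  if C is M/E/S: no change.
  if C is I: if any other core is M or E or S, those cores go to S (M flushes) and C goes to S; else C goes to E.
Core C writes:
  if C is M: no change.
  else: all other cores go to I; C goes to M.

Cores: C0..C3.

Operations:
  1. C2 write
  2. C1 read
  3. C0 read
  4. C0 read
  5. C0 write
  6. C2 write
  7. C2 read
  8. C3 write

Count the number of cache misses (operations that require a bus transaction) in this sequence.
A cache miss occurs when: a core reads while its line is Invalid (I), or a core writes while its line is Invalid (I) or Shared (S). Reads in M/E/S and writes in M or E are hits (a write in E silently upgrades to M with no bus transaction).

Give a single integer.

Op 1: C2 write [C2 write: invalidate none -> C2=M] -> [I,I,M,I] [MISS #1: write from I]
Op 2: C1 read [C1 read from I: others=['C2=M'] -> C1=S, others downsized to S] -> [I,S,S,I] [MISS #2: read from I]
Op 3: C0 read [C0 read from I: others=['C1=S', 'C2=S'] -> C0=S, others downsized to S] -> [S,S,S,I] [MISS #3: read from I]
Op 4: C0 read [C0 read: already in S, no change] -> [S,S,S,I] [hit: read from S]
Op 5: C0 write [C0 write: invalidate ['C1=S', 'C2=S'] -> C0=M] -> [M,I,I,I] [MISS #4: write from S]
Op 6: C2 write [C2 write: invalidate ['C0=M'] -> C2=M] -> [I,I,M,I] [MISS #5: write from I]
Op 7: C2 read [C2 read: already in M, no change] -> [I,I,M,I] [hit: read from M]
Op 8: C3 write [C3 write: invalidate ['C2=M'] -> C3=M] -> [I,I,I,M] [MISS #6: write from I]

Answer: 6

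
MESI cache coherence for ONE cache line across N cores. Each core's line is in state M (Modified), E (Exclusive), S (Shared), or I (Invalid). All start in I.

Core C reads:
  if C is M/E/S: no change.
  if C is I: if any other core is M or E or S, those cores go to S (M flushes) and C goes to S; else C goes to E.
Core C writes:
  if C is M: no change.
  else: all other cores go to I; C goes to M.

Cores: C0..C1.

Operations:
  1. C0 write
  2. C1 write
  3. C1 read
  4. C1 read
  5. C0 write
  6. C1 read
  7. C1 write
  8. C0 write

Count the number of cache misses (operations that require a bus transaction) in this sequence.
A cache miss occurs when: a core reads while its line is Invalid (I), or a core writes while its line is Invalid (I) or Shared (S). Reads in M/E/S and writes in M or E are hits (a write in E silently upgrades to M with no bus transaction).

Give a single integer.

Op 1: C0 write [C0 write: invalidate none -> C0=M] -> [M,I] [MISS #1: write from I]
Op 2: C1 write [C1 write: invalidate ['C0=M'] -> C1=M] -> [I,M] [MISS #2: write from I]
Op 3: C1 read [C1 read: already in M, no change] -> [I,M] [hit: read from M]
Op 4: C1 read [C1 read: already in M, no change] -> [I,M] [hit: read from M]
Op 5: C0 write [C0 write: invalidate ['C1=M'] -> C0=M] -> [M,I] [MISS #3: write from I]
Op 6: C1 read [C1 read from I: others=['C0=M'] -> C1=S, others downsized to S] -> [S,S] [MISS #4: read from I]
Op 7: C1 write [C1 write: invalidate ['C0=S'] -> C1=M] -> [I,M] [MISS #5: write from S]
Op 8: C0 write [C0 write: invalidate ['C1=M'] -> C0=M] -> [M,I] [MISS #6: write from I]

Answer: 6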